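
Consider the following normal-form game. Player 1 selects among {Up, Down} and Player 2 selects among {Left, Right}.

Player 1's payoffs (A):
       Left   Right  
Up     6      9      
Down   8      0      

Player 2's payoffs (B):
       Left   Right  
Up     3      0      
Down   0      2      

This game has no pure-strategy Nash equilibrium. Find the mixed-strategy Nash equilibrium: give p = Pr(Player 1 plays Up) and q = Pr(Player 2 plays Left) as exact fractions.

p = 2/5, q = 9/11

Each player's mixing probability is pinned down by making the *other* player indifferent.
Player 2 indifferent between Left and Right: p·3 + (1−p)·0 = p·0 + (1−p)·2 ⟹ 0 + 3p = 2 + (-2)p ⟹ p = 2/5.
Player 1 indifferent between Up and Down: q·6 + (1−q)·9 = q·8 + (1−q)·0 ⟹ 9 + (-3)q = 0 + 8q ⟹ q = 9/11.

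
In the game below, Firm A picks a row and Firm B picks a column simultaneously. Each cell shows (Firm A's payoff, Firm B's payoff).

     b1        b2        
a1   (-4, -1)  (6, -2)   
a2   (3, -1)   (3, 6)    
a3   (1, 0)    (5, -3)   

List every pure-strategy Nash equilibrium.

No pure-strategy Nash equilibrium

Find each player's best response to every opponent strategy; NE are the intersections.
Firm A's best responses — vs b1: a2 (payoff 3); vs b2: a1 (payoff 6).
Firm B's best responses — vs a1: b1 (payoff -1); vs a2: b2 (payoff 6); vs a3: b1 (payoff 0).
No cell has both players best-responding. For instance, Firm A's best reply to b2 is a1, but against a1 Firm B prefers b1 over b2.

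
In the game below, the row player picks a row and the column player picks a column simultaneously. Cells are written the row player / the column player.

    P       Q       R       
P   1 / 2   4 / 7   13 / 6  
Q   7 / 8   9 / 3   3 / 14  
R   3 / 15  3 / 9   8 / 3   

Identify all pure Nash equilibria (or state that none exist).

No pure-strategy Nash equilibrium

A profile is a Nash equilibrium when each player is best-responding to the other.
The row player's best responses — vs P: Q (payoff 7); vs Q: Q (payoff 9); vs R: P (payoff 13).
The column player's best responses — vs P: Q (payoff 7); vs Q: R (payoff 14); vs R: P (payoff 15).
No cell has both players best-responding. For instance, the row player's best reply to R is P, but against P the column player prefers Q over R.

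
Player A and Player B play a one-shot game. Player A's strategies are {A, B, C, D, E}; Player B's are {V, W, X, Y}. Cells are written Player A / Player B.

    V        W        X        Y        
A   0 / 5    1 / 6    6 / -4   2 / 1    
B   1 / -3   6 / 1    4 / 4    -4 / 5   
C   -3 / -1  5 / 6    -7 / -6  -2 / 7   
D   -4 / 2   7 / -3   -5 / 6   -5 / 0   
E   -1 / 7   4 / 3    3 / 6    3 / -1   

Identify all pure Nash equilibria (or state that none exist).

No pure-strategy Nash equilibrium

Check mutual best responses: a cell is a NE iff neither player can gain by unilaterally deviating.
Player A's best responses — vs V: B (payoff 1); vs W: D (payoff 7); vs X: A (payoff 6); vs Y: E (payoff 3).
Player B's best responses — vs A: W (payoff 6); vs B: Y (payoff 5); vs C: Y (payoff 7); vs D: X (payoff 6); vs E: V (payoff 7).
No cell has both players best-responding. For instance, Player A's best reply to W is D, but against D Player B prefers X over W.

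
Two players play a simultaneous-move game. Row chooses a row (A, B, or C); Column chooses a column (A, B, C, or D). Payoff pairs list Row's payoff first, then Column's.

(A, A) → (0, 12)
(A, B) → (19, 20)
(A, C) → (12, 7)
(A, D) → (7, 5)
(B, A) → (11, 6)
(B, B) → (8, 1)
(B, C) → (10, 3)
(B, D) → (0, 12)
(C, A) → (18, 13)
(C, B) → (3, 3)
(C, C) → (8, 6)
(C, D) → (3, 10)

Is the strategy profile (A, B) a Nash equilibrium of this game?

Yes

Holding Column at B: Row gets 19 from A, versus 8 from B, 3 from C. No profitable deviation for Row.
Holding Row at A: Column gets 20 from B, versus 12 from A, 7 from C, 5 from D. No profitable deviation for Column either.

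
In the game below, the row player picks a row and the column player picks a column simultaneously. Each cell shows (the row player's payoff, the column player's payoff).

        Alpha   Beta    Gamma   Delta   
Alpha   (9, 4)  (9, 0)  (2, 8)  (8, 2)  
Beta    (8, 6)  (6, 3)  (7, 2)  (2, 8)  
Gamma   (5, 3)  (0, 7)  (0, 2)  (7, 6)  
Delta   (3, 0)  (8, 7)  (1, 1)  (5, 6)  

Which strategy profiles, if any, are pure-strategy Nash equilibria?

None

A profile is a Nash equilibrium when each player is best-responding to the other.
The row player's best responses — vs Alpha: Alpha (payoff 9); vs Beta: Alpha (payoff 9); vs Gamma: Beta (payoff 7); vs Delta: Alpha (payoff 8).
The column player's best responses — vs Alpha: Gamma (payoff 8); vs Beta: Delta (payoff 8); vs Gamma: Beta (payoff 7); vs Delta: Beta (payoff 7).
No cell has both players best-responding. For instance, the row player's best reply to Delta is Alpha, but against Alpha the column player prefers Gamma over Delta.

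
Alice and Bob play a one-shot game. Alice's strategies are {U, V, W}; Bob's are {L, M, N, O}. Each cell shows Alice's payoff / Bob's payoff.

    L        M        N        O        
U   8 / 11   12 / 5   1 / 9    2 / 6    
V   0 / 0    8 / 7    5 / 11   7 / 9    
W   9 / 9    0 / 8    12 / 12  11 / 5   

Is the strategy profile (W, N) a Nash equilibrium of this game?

Yes

Holding Bob at N: Alice gets 12 from W, versus 1 from U, 5 from V. No profitable deviation for Alice.
Holding Alice at W: Bob gets 12 from N, versus 9 from L, 8 from M, 5 from O. No profitable deviation for Bob either.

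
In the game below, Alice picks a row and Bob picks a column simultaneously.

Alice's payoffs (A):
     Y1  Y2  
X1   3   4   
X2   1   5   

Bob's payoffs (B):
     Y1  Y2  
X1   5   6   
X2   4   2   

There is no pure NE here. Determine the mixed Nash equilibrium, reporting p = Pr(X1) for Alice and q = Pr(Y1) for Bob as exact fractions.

In a mixed NE each player is indifferent between their pure strategies, so the opponent's mix sets the indifference.
Bob indifferent between Y1 and Y2: p·5 + (1−p)·4 = p·6 + (1−p)·2 ⟹ 4 + 1p = 2 + 4p ⟹ p = 2/3.
Alice indifferent between X1 and X2: q·3 + (1−q)·4 = q·1 + (1−q)·5 ⟹ 4 + (-1)q = 5 + (-4)q ⟹ q = 1/3.

p = 2/3, q = 1/3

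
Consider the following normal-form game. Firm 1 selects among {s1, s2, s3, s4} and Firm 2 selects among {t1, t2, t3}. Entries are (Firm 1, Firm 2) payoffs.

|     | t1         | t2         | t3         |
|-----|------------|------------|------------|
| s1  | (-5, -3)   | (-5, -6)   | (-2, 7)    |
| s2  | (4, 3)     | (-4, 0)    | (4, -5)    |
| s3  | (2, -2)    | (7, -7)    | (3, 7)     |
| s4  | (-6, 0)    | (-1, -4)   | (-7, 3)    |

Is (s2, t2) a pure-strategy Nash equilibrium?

Holding Firm 2 at t2: Firm 1 gets -4 from s2 but could get 7 by switching to s3. Firm 1 has a profitable deviation.

No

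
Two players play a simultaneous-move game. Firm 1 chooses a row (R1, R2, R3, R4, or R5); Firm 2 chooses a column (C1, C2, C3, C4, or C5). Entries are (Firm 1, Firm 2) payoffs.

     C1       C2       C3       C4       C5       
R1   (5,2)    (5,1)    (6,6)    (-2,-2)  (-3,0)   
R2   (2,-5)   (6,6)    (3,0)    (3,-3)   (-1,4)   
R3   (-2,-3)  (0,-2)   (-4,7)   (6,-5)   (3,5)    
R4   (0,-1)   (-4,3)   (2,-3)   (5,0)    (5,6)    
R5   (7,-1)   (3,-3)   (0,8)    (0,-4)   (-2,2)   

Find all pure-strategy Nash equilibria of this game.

(R1, C3), (R2, C2), and (R4, C5)

A profile is a Nash equilibrium when each player is best-responding to the other.
Firm 1's best responses — vs C1: R5 (payoff 7); vs C2: R2 (payoff 6); vs C3: R1 (payoff 6); vs C4: R3 (payoff 6); vs C5: R4 (payoff 5).
Firm 2's best responses — vs R1: C3 (payoff 6); vs R2: C2 (payoff 6); vs R3: C3 (payoff 7); vs R4: C5 (payoff 6); vs R5: C3 (payoff 8).
Mutual best responses occur at (R1, C3), (R2, C2), and (R4, C5); at each, neither player gains by switching.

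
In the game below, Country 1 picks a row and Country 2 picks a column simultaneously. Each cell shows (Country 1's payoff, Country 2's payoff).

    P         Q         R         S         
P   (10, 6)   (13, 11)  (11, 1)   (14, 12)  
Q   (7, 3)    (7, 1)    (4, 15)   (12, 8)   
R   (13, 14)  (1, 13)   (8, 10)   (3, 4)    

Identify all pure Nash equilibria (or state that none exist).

(P, S) and (R, P)

Find each player's best response to every opponent strategy; NE are the intersections.
Country 1's best responses — vs P: R (payoff 13); vs Q: P (payoff 13); vs R: P (payoff 11); vs S: P (payoff 14).
Country 2's best responses — vs P: S (payoff 12); vs Q: R (payoff 15); vs R: P (payoff 14).
Mutual best responses occur at (P, S) and (R, P); at each, neither player gains by switching.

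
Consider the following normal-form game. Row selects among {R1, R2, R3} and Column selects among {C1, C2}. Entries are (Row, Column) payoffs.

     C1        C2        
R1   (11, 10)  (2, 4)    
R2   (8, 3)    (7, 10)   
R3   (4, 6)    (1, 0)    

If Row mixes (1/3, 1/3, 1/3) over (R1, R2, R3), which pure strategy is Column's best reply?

C1

Compute Column's expected payoff from each pure strategy against the given mix.
C1: (1/3)·10 + (1/3)·3 + (1/3)·6 = 19/3
C2: (1/3)·4 + (1/3)·10 + (1/3)·0 = 14/3
Highest expected payoff is 19/3, from C1.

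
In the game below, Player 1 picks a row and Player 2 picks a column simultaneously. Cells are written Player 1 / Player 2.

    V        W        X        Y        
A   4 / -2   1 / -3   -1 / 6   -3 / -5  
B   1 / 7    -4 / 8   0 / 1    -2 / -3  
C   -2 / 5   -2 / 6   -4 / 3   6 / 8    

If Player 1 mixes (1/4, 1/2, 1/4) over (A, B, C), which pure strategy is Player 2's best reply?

Player 2's best reply maximizes expected payoff against the mix.
V: (1/4)·(-2) + (1/2)·7 + (1/4)·5 = 17/4
W: (1/4)·(-3) + (1/2)·8 + (1/4)·6 = 19/4
X: (1/4)·6 + (1/2)·1 + (1/4)·3 = 11/4
Y: (1/4)·(-5) + (1/2)·(-3) + (1/4)·8 = -3/4
Highest expected payoff is 19/4, from W.

W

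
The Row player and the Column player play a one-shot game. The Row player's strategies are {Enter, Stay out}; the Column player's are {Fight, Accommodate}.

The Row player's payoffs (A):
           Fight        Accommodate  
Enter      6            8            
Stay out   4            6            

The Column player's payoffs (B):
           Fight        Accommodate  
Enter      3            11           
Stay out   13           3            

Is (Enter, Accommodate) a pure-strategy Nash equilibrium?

Holding the Column player at Accommodate: the Row player gets 8 from Enter, versus 6 from Stay out. No profitable deviation for the Row player.
Holding the Row player at Enter: the Column player gets 11 from Accommodate, versus 3 from Fight. No profitable deviation for the Column player either.

Yes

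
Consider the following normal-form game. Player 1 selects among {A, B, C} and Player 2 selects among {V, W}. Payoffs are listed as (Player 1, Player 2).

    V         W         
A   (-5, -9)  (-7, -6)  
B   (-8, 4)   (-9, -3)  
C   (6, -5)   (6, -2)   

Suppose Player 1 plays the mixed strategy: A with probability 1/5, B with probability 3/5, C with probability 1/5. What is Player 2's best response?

V

Player 2's best reply maximizes expected payoff against the mix.
V: (1/5)·(-9) + (3/5)·4 + (1/5)·(-5) = -2/5
W: (1/5)·(-6) + (3/5)·(-3) + (1/5)·(-2) = -17/5
Highest expected payoff is -2/5, from V.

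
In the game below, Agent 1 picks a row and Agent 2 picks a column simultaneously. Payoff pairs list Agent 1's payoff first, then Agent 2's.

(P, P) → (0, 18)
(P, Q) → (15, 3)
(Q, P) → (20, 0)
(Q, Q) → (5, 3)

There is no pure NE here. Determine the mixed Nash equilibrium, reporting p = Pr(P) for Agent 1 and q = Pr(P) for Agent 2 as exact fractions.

p = 1/6, q = 1/3

In a mixed NE each player is indifferent between their pure strategies, so the opponent's mix sets the indifference.
Agent 2 indifferent between P and Q: p·18 + (1−p)·0 = p·3 + (1−p)·3 ⟹ 0 + 18p = 3 + 0p ⟹ p = 1/6.
Agent 1 indifferent between P and Q: q·0 + (1−q)·15 = q·20 + (1−q)·5 ⟹ 15 + (-15)q = 5 + 15q ⟹ q = 1/3.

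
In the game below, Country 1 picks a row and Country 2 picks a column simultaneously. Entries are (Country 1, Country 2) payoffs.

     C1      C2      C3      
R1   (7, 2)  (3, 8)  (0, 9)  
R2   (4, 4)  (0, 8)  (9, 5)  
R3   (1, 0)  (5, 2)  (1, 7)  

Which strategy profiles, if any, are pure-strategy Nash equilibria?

No pure-strategy Nash equilibrium

A profile is a Nash equilibrium when each player is best-responding to the other.
Country 1's best responses — vs C1: R1 (payoff 7); vs C2: R3 (payoff 5); vs C3: R2 (payoff 9).
Country 2's best responses — vs R1: C3 (payoff 9); vs R2: C2 (payoff 8); vs R3: C3 (payoff 7).
No cell has both players best-responding. For instance, Country 1's best reply to C1 is R1, but against R1 Country 2 prefers C3 over C1.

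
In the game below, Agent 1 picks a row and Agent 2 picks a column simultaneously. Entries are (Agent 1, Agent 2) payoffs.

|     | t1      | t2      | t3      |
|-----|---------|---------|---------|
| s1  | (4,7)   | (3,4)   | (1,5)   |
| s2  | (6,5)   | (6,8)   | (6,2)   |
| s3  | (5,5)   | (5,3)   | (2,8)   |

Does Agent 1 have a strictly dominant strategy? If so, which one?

A strategy is strictly dominant if it gives Agent 1 a strictly higher payoff than every other strategy, against every choice by the opponent.
s2 strictly dominates: vs t1: 6 > each of {4, 5}; vs t2: 6 > each of {3, 5}; vs t3: 6 > each of {1, 2}.

s2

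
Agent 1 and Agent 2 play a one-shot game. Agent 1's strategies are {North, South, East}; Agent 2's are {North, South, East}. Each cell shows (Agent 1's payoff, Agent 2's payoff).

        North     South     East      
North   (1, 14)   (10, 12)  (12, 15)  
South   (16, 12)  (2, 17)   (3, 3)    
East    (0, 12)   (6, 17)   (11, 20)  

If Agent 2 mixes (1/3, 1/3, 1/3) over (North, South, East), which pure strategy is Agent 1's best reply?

North

Agent 1's best reply maximizes expected payoff against the mix.
North: (1/3)·1 + (1/3)·10 + (1/3)·12 = 23/3
South: (1/3)·16 + (1/3)·2 + (1/3)·3 = 7
East: (1/3)·0 + (1/3)·6 + (1/3)·11 = 17/3
Highest expected payoff is 23/3, from North.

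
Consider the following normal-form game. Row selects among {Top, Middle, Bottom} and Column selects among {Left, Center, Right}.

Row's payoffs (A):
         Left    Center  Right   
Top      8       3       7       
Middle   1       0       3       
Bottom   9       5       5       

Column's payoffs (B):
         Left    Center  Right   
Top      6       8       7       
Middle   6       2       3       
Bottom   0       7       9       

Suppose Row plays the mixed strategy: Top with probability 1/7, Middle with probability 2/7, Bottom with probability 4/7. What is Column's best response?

Column's best reply maximizes expected payoff against the mix.
Left: (1/7)·6 + (2/7)·6 + (4/7)·0 = 18/7
Center: (1/7)·8 + (2/7)·2 + (4/7)·7 = 40/7
Right: (1/7)·7 + (2/7)·3 + (4/7)·9 = 7
Highest expected payoff is 7, from Right.

Right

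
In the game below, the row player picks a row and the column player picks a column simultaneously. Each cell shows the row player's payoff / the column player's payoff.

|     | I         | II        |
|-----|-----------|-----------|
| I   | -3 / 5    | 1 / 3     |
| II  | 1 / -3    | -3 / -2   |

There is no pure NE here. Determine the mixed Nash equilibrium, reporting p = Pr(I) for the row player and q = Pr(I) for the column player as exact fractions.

In a mixed NE each player is indifferent between their pure strategies, so the opponent's mix sets the indifference.
The column player indifferent between I and II: p·5 + (1−p)·(-3) = p·3 + (1−p)·(-2) ⟹ (-3) + 8p = (-2) + 5p ⟹ p = 1/3.
The row player indifferent between I and II: q·(-3) + (1−q)·1 = q·1 + (1−q)·(-3) ⟹ 1 + (-4)q = (-3) + 4q ⟹ q = 1/2.

p = 1/3, q = 1/2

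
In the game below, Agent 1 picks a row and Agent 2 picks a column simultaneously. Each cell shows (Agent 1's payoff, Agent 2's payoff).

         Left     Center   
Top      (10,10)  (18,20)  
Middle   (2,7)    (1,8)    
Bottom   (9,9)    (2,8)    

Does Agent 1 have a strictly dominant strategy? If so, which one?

Check whether one of Agent 1's strategies beats all alternatives regardless of what the opponent does.
Top strictly dominates: vs Left: 10 > each of {2, 9}; vs Center: 18 > each of {1, 2}.

Top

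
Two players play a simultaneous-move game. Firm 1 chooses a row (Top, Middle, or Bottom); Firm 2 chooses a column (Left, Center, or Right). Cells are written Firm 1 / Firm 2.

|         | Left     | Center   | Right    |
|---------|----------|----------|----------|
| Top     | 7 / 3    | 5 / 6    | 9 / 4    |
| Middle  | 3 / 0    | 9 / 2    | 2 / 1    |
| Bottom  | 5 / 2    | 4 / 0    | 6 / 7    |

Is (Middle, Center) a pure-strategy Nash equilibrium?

Yes

Holding Firm 2 at Center: Firm 1 gets 9 from Middle, versus 5 from Top, 4 from Bottom. No profitable deviation for Firm 1.
Holding Firm 1 at Middle: Firm 2 gets 2 from Center, versus 0 from Left, 1 from Right. No profitable deviation for Firm 2 either.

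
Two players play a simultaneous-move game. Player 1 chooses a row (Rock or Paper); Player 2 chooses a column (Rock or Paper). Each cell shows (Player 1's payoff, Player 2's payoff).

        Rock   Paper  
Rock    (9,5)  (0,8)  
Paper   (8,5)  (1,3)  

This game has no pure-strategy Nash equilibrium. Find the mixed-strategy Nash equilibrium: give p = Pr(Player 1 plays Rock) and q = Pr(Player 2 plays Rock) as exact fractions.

p = 2/5, q = 1/2

Each player's mixing probability is pinned down by making the *other* player indifferent.
Player 2 indifferent between Rock and Paper: p·5 + (1−p)·5 = p·8 + (1−p)·3 ⟹ 5 + 0p = 3 + 5p ⟹ p = 2/5.
Player 1 indifferent between Rock and Paper: q·9 + (1−q)·0 = q·8 + (1−q)·1 ⟹ 0 + 9q = 1 + 7q ⟹ q = 1/2.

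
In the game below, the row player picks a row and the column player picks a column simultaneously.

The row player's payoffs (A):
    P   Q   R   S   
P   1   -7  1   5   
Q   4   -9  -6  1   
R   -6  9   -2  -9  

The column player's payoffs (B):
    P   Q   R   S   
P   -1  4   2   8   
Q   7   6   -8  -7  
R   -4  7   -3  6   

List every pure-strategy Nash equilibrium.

(P, S), (Q, P), and (R, Q)

Check mutual best responses: a cell is a NE iff neither player can gain by unilaterally deviating.
The row player's best responses — vs P: Q (payoff 4); vs Q: R (payoff 9); vs R: P (payoff 1); vs S: P (payoff 5).
The column player's best responses — vs P: S (payoff 8); vs Q: P (payoff 7); vs R: Q (payoff 7).
Mutual best responses occur at (P, S), (Q, P), and (R, Q); at each, neither player gains by switching.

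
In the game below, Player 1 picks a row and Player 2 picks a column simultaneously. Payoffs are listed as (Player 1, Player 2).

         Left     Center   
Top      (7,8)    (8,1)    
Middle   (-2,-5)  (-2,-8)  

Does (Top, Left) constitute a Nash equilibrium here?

Yes

Holding Player 2 at Left: Player 1 gets 7 from Top, versus -2 from Middle. No profitable deviation for Player 1.
Holding Player 1 at Top: Player 2 gets 8 from Left, versus 1 from Center. No profitable deviation for Player 2 either.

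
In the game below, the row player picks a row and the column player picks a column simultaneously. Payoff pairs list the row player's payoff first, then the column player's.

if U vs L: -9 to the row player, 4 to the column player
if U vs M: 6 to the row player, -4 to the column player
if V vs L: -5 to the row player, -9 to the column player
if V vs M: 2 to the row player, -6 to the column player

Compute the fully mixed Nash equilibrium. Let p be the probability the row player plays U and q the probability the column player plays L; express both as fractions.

In a mixed NE each player is indifferent between their pure strategies, so the opponent's mix sets the indifference.
The column player indifferent between L and M: p·4 + (1−p)·(-9) = p·(-4) + (1−p)·(-6) ⟹ (-9) + 13p = (-6) + 2p ⟹ p = 3/11.
The row player indifferent between U and V: q·(-9) + (1−q)·6 = q·(-5) + (1−q)·2 ⟹ 6 + (-15)q = 2 + (-7)q ⟹ q = 1/2.

p = 3/11, q = 1/2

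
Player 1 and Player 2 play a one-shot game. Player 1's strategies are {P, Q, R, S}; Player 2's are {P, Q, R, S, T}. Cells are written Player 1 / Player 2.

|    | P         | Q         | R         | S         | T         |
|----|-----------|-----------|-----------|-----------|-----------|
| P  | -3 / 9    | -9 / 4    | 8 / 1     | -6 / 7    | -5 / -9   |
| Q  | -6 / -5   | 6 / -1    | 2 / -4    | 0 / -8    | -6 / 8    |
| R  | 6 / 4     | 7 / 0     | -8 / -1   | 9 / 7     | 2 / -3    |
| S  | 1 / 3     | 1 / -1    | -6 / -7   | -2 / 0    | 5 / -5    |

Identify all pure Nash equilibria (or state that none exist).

Check mutual best responses: a cell is a NE iff neither player can gain by unilaterally deviating.
Player 1's best responses — vs P: R (payoff 6); vs Q: R (payoff 7); vs R: P (payoff 8); vs S: R (payoff 9); vs T: S (payoff 5).
Player 2's best responses — vs P: P (payoff 9); vs Q: T (payoff 8); vs R: S (payoff 7); vs S: P (payoff 3).
The only mutual best response is (R, S); neither player gains by switching there.

(R, S)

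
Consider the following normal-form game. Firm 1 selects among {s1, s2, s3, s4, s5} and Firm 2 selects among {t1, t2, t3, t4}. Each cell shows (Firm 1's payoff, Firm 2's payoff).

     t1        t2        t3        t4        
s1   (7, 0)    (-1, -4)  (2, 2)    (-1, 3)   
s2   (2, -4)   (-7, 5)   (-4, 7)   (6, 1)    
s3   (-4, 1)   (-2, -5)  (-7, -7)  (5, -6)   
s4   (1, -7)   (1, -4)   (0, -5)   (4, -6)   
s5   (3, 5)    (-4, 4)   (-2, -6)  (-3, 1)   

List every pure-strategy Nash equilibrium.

A profile is a Nash equilibrium when each player is best-responding to the other.
Firm 1's best responses — vs t1: s1 (payoff 7); vs t2: s4 (payoff 1); vs t3: s1 (payoff 2); vs t4: s2 (payoff 6).
Firm 2's best responses — vs s1: t4 (payoff 3); vs s2: t3 (payoff 7); vs s3: t1 (payoff 1); vs s4: t2 (payoff -4); vs s5: t1 (payoff 5).
The only mutual best response is (s4, t2); neither player gains by switching there.

(s4, t2)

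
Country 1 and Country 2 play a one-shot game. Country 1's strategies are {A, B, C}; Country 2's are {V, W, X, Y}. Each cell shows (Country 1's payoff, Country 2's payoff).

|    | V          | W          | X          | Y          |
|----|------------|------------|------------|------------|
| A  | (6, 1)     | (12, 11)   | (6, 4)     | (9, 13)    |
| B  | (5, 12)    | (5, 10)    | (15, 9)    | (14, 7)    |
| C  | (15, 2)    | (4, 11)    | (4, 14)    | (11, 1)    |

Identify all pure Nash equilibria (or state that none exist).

There is no pure-strategy Nash equilibrium

A profile is a Nash equilibrium when each player is best-responding to the other.
Country 1's best responses — vs V: C (payoff 15); vs W: A (payoff 12); vs X: B (payoff 15); vs Y: B (payoff 14).
Country 2's best responses — vs A: Y (payoff 13); vs B: V (payoff 12); vs C: X (payoff 14).
No cell has both players best-responding. For instance, Country 1's best reply to X is B, but against B Country 2 prefers V over X.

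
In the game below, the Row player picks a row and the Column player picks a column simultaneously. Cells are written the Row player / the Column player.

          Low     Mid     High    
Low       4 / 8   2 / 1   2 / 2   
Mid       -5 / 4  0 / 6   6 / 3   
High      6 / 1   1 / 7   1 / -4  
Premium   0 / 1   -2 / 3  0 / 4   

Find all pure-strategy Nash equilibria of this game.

Find each player's best response to every opponent strategy; NE are the intersections.
The Row player's best responses — vs Low: High (payoff 6); vs Mid: Low (payoff 2); vs High: Mid (payoff 6).
The Column player's best responses — vs Low: Low (payoff 8); vs Mid: Mid (payoff 6); vs High: Mid (payoff 7); vs Premium: High (payoff 4).
No cell has both players best-responding. For instance, the Row player's best reply to Low is High, but against High the Column player prefers Mid over Low.

No pure-strategy Nash equilibrium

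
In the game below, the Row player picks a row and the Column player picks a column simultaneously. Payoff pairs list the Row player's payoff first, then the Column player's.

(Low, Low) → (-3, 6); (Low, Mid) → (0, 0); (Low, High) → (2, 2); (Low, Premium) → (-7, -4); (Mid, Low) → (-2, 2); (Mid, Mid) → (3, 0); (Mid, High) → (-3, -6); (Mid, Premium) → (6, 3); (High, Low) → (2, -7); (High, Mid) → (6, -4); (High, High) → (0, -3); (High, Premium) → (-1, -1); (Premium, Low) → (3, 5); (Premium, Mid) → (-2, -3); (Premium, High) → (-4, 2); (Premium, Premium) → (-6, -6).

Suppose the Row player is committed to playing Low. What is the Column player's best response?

With the Row player fixed at Low, the Column player's payoffs are: Low → 6, Mid → 0, High → 2, Premium → -4.
The maximum is 6, achieved by Low.

Low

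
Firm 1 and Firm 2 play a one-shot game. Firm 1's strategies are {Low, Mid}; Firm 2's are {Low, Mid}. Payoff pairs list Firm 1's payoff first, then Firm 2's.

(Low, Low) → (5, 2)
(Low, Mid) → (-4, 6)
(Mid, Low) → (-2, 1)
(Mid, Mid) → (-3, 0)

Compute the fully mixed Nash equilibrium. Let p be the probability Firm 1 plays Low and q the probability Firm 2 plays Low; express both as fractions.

Each player's mixing probability is pinned down by making the *other* player indifferent.
Firm 2 indifferent between Low and Mid: p·2 + (1−p)·1 = p·6 + (1−p)·0 ⟹ 1 + 1p = 0 + 6p ⟹ p = 1/5.
Firm 1 indifferent between Low and Mid: q·5 + (1−q)·(-4) = q·(-2) + (1−q)·(-3) ⟹ (-4) + 9q = (-3) + 1q ⟹ q = 1/8.

p = 1/5, q = 1/8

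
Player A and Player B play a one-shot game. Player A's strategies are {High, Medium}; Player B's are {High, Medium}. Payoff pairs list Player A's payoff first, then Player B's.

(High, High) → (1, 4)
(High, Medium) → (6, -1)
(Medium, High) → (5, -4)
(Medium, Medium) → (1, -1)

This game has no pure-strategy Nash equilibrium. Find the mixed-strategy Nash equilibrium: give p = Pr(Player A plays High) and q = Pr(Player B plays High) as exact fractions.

Each player's mixing probability is pinned down by making the *other* player indifferent.
Player B indifferent between High and Medium: p·4 + (1−p)·(-4) = p·(-1) + (1−p)·(-1) ⟹ (-4) + 8p = (-1) + 0p ⟹ p = 3/8.
Player A indifferent between High and Medium: q·1 + (1−q)·6 = q·5 + (1−q)·1 ⟹ 6 + (-5)q = 1 + 4q ⟹ q = 5/9.

p = 3/8, q = 5/9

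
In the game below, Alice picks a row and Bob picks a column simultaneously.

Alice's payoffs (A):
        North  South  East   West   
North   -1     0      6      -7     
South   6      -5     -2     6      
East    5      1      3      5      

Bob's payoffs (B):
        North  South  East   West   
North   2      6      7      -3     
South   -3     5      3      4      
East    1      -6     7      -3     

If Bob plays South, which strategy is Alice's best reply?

With Bob fixed at South, Alice's payoffs are: North → 0, South → -5, East → 1.
The maximum is 1, achieved by East.

East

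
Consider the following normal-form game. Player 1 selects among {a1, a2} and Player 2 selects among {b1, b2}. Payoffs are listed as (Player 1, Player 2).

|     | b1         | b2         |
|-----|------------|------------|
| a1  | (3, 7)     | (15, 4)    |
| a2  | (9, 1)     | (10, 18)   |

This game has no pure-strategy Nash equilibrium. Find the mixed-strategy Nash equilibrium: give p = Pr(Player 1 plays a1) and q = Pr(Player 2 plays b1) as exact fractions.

p = 17/20, q = 5/11

Each player's mixing probability is pinned down by making the *other* player indifferent.
Player 2 indifferent between b1 and b2: p·7 + (1−p)·1 = p·4 + (1−p)·18 ⟹ 1 + 6p = 18 + (-14)p ⟹ p = 17/20.
Player 1 indifferent between a1 and a2: q·3 + (1−q)·15 = q·9 + (1−q)·10 ⟹ 15 + (-12)q = 10 + (-1)q ⟹ q = 5/11.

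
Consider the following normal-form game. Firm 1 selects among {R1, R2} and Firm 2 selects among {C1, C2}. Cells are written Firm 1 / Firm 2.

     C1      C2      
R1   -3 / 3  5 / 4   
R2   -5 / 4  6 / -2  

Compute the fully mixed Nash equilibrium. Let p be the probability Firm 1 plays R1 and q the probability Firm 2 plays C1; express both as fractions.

In a mixed NE each player is indifferent between their pure strategies, so the opponent's mix sets the indifference.
Firm 2 indifferent between C1 and C2: p·3 + (1−p)·4 = p·4 + (1−p)·(-2) ⟹ 4 + (-1)p = (-2) + 6p ⟹ p = 6/7.
Firm 1 indifferent between R1 and R2: q·(-3) + (1−q)·5 = q·(-5) + (1−q)·6 ⟹ 5 + (-8)q = 6 + (-11)q ⟹ q = 1/3.

p = 6/7, q = 1/3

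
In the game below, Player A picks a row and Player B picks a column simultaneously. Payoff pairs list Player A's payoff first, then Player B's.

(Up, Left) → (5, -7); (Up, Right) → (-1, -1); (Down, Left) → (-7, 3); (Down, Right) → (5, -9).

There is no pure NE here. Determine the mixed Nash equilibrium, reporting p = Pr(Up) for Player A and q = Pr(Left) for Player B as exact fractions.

p = 2/3, q = 1/3

In a mixed NE each player is indifferent between their pure strategies, so the opponent's mix sets the indifference.
Player B indifferent between Left and Right: p·(-7) + (1−p)·3 = p·(-1) + (1−p)·(-9) ⟹ 3 + (-10)p = (-9) + 8p ⟹ p = 2/3.
Player A indifferent between Up and Down: q·5 + (1−q)·(-1) = q·(-7) + (1−q)·5 ⟹ (-1) + 6q = 5 + (-12)q ⟹ q = 1/3.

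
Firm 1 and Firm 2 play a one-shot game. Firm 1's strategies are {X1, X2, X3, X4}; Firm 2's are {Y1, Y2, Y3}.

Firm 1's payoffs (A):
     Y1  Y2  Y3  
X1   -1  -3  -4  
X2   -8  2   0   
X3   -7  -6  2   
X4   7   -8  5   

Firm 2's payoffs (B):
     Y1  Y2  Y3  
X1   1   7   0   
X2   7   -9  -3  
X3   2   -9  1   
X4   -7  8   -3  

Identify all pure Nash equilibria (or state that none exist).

No pure-strategy Nash equilibrium

Find each player's best response to every opponent strategy; NE are the intersections.
Firm 1's best responses — vs Y1: X4 (payoff 7); vs Y2: X2 (payoff 2); vs Y3: X4 (payoff 5).
Firm 2's best responses — vs X1: Y2 (payoff 7); vs X2: Y1 (payoff 7); vs X3: Y1 (payoff 2); vs X4: Y2 (payoff 8).
No cell has both players best-responding. For instance, Firm 1's best reply to Y2 is X2, but against X2 Firm 2 prefers Y1 over Y2.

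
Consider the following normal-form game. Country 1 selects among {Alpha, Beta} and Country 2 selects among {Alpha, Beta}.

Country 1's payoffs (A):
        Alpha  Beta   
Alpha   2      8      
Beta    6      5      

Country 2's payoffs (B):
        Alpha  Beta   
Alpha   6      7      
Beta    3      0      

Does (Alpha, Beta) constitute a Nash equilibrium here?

Yes

Holding Country 2 at Beta: Country 1 gets 8 from Alpha, versus 5 from Beta. No profitable deviation for Country 1.
Holding Country 1 at Alpha: Country 2 gets 7 from Beta, versus 6 from Alpha. No profitable deviation for Country 2 either.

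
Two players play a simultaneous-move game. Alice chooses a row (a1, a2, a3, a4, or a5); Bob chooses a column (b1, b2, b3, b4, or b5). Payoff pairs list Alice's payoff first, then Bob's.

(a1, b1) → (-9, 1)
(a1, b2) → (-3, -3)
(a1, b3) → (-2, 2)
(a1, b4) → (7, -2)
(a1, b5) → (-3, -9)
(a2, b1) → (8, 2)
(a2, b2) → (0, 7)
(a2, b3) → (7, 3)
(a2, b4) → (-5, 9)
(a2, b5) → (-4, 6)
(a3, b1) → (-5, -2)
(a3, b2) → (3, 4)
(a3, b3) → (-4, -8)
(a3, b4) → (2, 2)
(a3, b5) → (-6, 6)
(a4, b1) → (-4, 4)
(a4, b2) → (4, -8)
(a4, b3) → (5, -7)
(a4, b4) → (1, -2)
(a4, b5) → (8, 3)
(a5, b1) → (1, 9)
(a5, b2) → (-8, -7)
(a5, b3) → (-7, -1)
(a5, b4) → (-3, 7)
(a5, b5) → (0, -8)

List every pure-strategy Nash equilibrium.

Find each player's best response to every opponent strategy; NE are the intersections.
Alice's best responses — vs b1: a2 (payoff 8); vs b2: a4 (payoff 4); vs b3: a2 (payoff 7); vs b4: a1 (payoff 7); vs b5: a4 (payoff 8).
Bob's best responses — vs a1: b3 (payoff 2); vs a2: b4 (payoff 9); vs a3: b5 (payoff 6); vs a4: b1 (payoff 4); vs a5: b1 (payoff 9).
No cell has both players best-responding. For instance, Alice's best reply to b3 is a2, but against a2 Bob prefers b4 over b3.

No pure-strategy Nash equilibrium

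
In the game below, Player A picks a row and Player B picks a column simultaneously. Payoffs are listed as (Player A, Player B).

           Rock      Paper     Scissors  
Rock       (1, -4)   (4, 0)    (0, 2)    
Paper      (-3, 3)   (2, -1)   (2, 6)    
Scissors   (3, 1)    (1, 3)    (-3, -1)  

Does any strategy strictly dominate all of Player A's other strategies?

A strategy is strictly dominant if it gives Player A a strictly higher payoff than every other strategy, against every choice by the opponent.
Rock is not dominant: against Rock, Scissors gives 3 > 1.
Paper is not dominant: against Rock, Rock gives 1 > -3.
Scissors is not dominant: against Paper, Rock gives 4 > 1.
No single strategy is best against every opponent action.

No strictly dominant strategy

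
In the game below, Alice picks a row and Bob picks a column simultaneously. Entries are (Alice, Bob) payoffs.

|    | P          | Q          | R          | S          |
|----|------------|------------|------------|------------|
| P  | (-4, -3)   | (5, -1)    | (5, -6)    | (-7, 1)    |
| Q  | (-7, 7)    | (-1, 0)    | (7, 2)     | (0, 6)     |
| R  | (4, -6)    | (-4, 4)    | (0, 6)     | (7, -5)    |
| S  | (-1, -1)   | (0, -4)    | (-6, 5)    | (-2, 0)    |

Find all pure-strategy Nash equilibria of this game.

There is no pure-strategy Nash equilibrium

Find each player's best response to every opponent strategy; NE are the intersections.
Alice's best responses — vs P: R (payoff 4); vs Q: P (payoff 5); vs R: Q (payoff 7); vs S: R (payoff 7).
Bob's best responses — vs P: S (payoff 1); vs Q: P (payoff 7); vs R: R (payoff 6); vs S: R (payoff 5).
No cell has both players best-responding. For instance, Alice's best reply to S is R, but against R Bob prefers R over S.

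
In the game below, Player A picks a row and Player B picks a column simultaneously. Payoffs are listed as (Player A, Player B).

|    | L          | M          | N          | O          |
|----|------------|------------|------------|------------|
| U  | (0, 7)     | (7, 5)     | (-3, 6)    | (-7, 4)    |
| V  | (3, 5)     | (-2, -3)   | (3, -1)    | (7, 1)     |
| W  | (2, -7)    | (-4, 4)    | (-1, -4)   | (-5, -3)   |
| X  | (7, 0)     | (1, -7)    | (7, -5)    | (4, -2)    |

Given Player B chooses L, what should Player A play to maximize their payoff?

X

With Player B fixed at L, Player A's payoffs are: U → 0, V → 3, W → 2, X → 7.
The maximum is 7, achieved by X.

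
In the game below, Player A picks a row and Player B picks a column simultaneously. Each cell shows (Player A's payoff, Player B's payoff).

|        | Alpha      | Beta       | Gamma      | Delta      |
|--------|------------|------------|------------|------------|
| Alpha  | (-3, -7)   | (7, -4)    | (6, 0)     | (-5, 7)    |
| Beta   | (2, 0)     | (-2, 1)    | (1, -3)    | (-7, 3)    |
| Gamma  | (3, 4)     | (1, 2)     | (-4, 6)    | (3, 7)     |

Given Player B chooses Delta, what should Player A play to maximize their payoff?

Gamma

With Player B fixed at Delta, Player A's payoffs are: Alpha → -5, Beta → -7, Gamma → 3.
The maximum is 3, achieved by Gamma.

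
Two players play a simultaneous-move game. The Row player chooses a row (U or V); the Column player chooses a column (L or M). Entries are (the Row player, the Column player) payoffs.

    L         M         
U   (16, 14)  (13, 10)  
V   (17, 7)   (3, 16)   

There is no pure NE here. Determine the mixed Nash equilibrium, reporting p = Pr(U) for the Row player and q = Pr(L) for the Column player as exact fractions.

p = 9/13, q = 10/11

In a mixed NE each player is indifferent between their pure strategies, so the opponent's mix sets the indifference.
The Column player indifferent between L and M: p·14 + (1−p)·7 = p·10 + (1−p)·16 ⟹ 7 + 7p = 16 + (-6)p ⟹ p = 9/13.
The Row player indifferent between U and V: q·16 + (1−q)·13 = q·17 + (1−q)·3 ⟹ 13 + 3q = 3 + 14q ⟹ q = 10/11.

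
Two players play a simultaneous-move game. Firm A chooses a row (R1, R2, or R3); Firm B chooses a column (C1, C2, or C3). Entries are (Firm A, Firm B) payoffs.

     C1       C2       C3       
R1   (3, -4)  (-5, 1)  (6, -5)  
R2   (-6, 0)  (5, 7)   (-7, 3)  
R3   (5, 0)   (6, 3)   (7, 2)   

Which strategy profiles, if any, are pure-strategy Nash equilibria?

(R3, C2)

Find each player's best response to every opponent strategy; NE are the intersections.
Firm A's best responses — vs C1: R3 (payoff 5); vs C2: R3 (payoff 6); vs C3: R3 (payoff 7).
Firm B's best responses — vs R1: C2 (payoff 1); vs R2: C2 (payoff 7); vs R3: C2 (payoff 3).
The only mutual best response is (R3, C2); neither player gains by switching there.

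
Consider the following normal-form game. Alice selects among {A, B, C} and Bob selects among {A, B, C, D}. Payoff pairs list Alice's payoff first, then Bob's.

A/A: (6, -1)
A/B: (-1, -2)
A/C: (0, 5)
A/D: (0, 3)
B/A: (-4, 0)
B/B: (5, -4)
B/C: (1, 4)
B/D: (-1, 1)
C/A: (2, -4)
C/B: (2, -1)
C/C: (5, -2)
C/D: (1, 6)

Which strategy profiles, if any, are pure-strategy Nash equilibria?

Find each player's best response to every opponent strategy; NE are the intersections.
Alice's best responses — vs A: A (payoff 6); vs B: B (payoff 5); vs C: C (payoff 5); vs D: C (payoff 1).
Bob's best responses — vs A: C (payoff 5); vs B: C (payoff 4); vs C: D (payoff 6).
The only mutual best response is (C, D); neither player gains by switching there.

(C, D)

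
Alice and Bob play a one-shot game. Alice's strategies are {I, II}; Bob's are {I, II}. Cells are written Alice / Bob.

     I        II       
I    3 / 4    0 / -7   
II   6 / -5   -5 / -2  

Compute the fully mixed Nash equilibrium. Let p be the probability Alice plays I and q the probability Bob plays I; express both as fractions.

p = 3/14, q = 5/8

In a mixed NE each player is indifferent between their pure strategies, so the opponent's mix sets the indifference.
Bob indifferent between I and II: p·4 + (1−p)·(-5) = p·(-7) + (1−p)·(-2) ⟹ (-5) + 9p = (-2) + (-5)p ⟹ p = 3/14.
Alice indifferent between I and II: q·3 + (1−q)·0 = q·6 + (1−q)·(-5) ⟹ 0 + 3q = (-5) + 11q ⟹ q = 5/8.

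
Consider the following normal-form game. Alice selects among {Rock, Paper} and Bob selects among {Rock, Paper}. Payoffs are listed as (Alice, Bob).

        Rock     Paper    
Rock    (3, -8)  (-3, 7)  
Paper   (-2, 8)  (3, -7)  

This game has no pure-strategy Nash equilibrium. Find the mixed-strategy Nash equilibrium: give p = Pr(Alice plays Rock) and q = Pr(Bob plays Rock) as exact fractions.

In a mixed NE each player is indifferent between their pure strategies, so the opponent's mix sets the indifference.
Bob indifferent between Rock and Paper: p·(-8) + (1−p)·8 = p·7 + (1−p)·(-7) ⟹ 8 + (-16)p = (-7) + 14p ⟹ p = 1/2.
Alice indifferent between Rock and Paper: q·3 + (1−q)·(-3) = q·(-2) + (1−q)·3 ⟹ (-3) + 6q = 3 + (-5)q ⟹ q = 6/11.

p = 1/2, q = 6/11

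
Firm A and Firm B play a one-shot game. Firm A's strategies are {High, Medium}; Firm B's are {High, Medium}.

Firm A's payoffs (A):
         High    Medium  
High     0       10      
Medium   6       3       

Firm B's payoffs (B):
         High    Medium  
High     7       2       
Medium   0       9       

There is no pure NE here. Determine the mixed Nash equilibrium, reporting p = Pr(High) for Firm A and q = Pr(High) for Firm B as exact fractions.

p = 9/14, q = 7/13

Each player's mixing probability is pinned down by making the *other* player indifferent.
Firm B indifferent between High and Medium: p·7 + (1−p)·0 = p·2 + (1−p)·9 ⟹ 0 + 7p = 9 + (-7)p ⟹ p = 9/14.
Firm A indifferent between High and Medium: q·0 + (1−q)·10 = q·6 + (1−q)·3 ⟹ 10 + (-10)q = 3 + 3q ⟹ q = 7/13.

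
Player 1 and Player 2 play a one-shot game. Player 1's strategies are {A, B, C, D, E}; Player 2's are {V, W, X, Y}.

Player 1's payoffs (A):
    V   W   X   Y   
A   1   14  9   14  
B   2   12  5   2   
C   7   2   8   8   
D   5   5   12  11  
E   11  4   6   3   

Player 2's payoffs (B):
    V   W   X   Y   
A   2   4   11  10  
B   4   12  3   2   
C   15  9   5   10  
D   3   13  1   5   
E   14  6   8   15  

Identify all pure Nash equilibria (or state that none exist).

There is no pure-strategy Nash equilibrium

A profile is a Nash equilibrium when each player is best-responding to the other.
Player 1's best responses — vs V: E (payoff 11); vs W: A (payoff 14); vs X: D (payoff 12); vs Y: A (payoff 14).
Player 2's best responses — vs A: X (payoff 11); vs B: W (payoff 12); vs C: V (payoff 15); vs D: W (payoff 13); vs E: Y (payoff 15).
No cell has both players best-responding. For instance, Player 1's best reply to V is E, but against E Player 2 prefers Y over V.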